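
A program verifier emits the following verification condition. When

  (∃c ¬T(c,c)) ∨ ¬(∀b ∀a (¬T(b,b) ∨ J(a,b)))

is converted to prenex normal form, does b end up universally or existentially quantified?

existential

Push ¬ through the quantifiers and connectives to reach negation normal form:
  (∃c ¬T(c,c)) ∨ (∃b ∃a (T(b,b) ∧ ¬J(a,b)))
Extract every quantifier outward, since the variables are now distinct and don't occur free across branches:
  ∃c ∃b ∃a (¬T(c,c) ∨ T(b,b) ∧ ¬J(a,b))
The quantifier ∀b sits under an odd number of negations, so it flips to ∃b.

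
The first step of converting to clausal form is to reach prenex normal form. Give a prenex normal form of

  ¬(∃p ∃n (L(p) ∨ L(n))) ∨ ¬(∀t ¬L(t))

∀p ∀n ∃t (¬L(p) ∧ ¬L(n) ∨ L(t))

Move each ¬ inward, flipping quantifiers it crosses:
  (∀p ∀n (¬L(p) ∧ ¬L(n))) ∨ (∃t L(t))
All bound variables are already distinct, so no renaming is needed.
Finally move all quantifiers to the prefix:
  ∀p ∀n ∃t (¬L(p) ∧ ¬L(n) ∨ L(t))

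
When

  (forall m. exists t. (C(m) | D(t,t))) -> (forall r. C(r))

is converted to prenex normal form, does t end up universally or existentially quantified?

universal

First replace A → B with ¬A ∨ B.
  ~(forall m. exists t. (C(m) | D(t,t))) | (forall r. C(r))
Drive negations inward (¬∀x A ≡ ∃x ¬A, ¬∃x A ≡ ∀x ¬A, De Morgan for ∧/∨):
  (exists m. forall t. (~C(m) & ~D(t,t))) | (forall r. C(r))
All bound variables are already distinct, so no renaming is needed.
Finally move all quantifiers to the prefix:
  exists m. forall t. forall r. (~C(m) & ~D(t,t) | C(r))
The quantifier exists t sits under an odd number of negations (counting the antecedent side of each →), so it flips to forall t.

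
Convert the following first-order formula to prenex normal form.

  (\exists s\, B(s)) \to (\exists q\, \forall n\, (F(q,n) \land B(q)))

\forall s\, \exists q\, \forall n\, (\neg B(s) \lor F(q,n) \land B(q))

Eliminate → and ↔ using ¬ and ∨.
  \neg (\exists s\, B(s)) \lor (\exists q\, \forall n\, (F(q,n) \land B(q)))
Move each ¬ inward, flipping quantifiers it crosses:
  (\forall s\, \neg B(s)) \lor (\exists q\, \forall n\, (F(q,n) \land B(q)))
All bound variables are already distinct, so no renaming is needed.
Pull the quantifiers to the front (each side's bound variable is not free in the other side):
  \forall s\, \exists q\, \forall n\, (\neg B(s) \lor F(q,n) \land B(q))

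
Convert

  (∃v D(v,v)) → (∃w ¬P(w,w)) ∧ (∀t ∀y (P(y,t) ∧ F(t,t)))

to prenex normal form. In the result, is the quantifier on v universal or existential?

Rewrite implications/biconditionals: A → B as ¬A ∨ B.
  ¬(∃v D(v,v)) ∨ (∃w ¬P(w,w)) ∧ (∀t ∀y (P(y,t) ∧ F(t,t)))
Drive negations inward (¬∀x A ≡ ∃x ¬A, ¬∃x A ≡ ∀x ¬A, De Morgan for ∧/∨):
  (∀v ¬D(v,v)) ∨ (∃w ¬P(w,w)) ∧ (∀t ∀y (P(y,t) ∧ F(t,t)))
All bound variables are already distinct, so no renaming is needed.
Pull the quantifiers to the front (each side's bound variable is not free in the other side):
  ∀v ∃w ∀t ∀y (¬D(v,v) ∨ ¬P(w,w) ∧ P(y,t) ∧ F(t,t))
The quantifier ∃v sits under an odd number of negations (counting the antecedent side of each →), so it flips to ∀v.

universal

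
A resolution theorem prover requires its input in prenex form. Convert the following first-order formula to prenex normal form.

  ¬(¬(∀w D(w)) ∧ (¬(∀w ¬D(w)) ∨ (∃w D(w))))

Push ¬ through the quantifiers and connectives to reach negation normal form:
  (∀w D(w)) ∨ (∀w ¬D(w)) ∧ (∀w ¬D(w))
Give each quantifier a distinct variable: w↦p, w↦x1.
  (∀w D(w)) ∨ (∀p ¬D(p)) ∧ (∀x1 ¬D(x1))
Extract every quantifier outward, since the variables are now distinct and don't occur free across branches:
  ∀w ∀p ∀x1 (D(w) ∨ ¬D(p) ∧ ¬D(x1))

∀w ∀p ∀x1 (D(w) ∨ ¬D(p) ∧ ¬D(x1))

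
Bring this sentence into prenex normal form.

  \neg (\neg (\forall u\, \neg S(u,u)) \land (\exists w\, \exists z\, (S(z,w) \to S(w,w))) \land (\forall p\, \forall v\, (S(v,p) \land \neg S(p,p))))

\forall u\, \forall w\, \forall z\, \exists p\, \exists v\, (\neg S(u,u) \lor S(z,w) \land \neg S(w,w) \lor \neg S(v,p) \lor S(p,p))

Rewrite implications/biconditionals: A → B as ¬A ∨ B.
  \neg (\neg (\forall u\, \neg S(u,u)) \land (\exists w\, \exists z\, (\neg S(z,w) \lor S(w,w))) \land (\forall p\, \forall v\, (S(v,p) \land \neg S(p,p))))
Push ¬ through the quantifiers and connectives to reach negation normal form:
  (\forall u\, \neg S(u,u)) \lor (\forall w\, \forall z\, (S(z,w) \land \neg S(w,w))) \lor (\exists p\, \exists v\, (\neg S(v,p) \lor S(p,p)))
Extract every quantifier outward, since the variables are now distinct and don't occur free across branches:
  \forall u\, \forall w\, \forall z\, \exists p\, \exists v\, (\neg S(u,u) \lor S(z,w) \land \neg S(w,w) \lor \neg S(v,p) \lor S(p,p))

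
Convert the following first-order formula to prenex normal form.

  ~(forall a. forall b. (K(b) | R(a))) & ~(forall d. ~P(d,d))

Push ¬ through the quantifiers and connectives to reach negation normal form:
  (exists a. exists b. (~K(b) & ~R(a))) & (exists d. P(d,d))
All bound variables are already distinct, so no renaming is needed.
Finally move all quantifiers to the prefix:
  exists a. exists b. exists d. (~K(b) & ~R(a) & P(d,d))

exists a. exists b. exists d. (~K(b) & ~R(a) & P(d,d))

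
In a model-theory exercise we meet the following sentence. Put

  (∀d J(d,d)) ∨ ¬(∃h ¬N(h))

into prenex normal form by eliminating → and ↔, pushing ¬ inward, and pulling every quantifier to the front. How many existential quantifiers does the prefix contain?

0

Move each ¬ inward, flipping quantifiers it crosses:
  (∀d J(d,d)) ∨ (∀h N(h))
All bound variables are already distinct, so no renaming is needed.
Pull the quantifiers to the front (each side's bound variable is not free in the other side):
  ∀d ∀h (J(d,d) ∨ N(h))
The prefix is ∀d ∀h: 2 universal, 0 existential.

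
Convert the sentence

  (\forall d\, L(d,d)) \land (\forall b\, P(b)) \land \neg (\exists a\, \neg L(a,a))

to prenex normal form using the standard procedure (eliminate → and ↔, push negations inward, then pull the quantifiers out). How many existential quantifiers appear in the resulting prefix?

0

Move each ¬ inward, flipping quantifiers it crosses:
  (\forall d\, L(d,d)) \land (\forall b\, P(b)) \land (\forall a\, L(a,a))
All bound variables are already distinct, so no renaming is needed.
Pull the quantifiers to the front (each side's bound variable is not free in the other side):
  \forall d\, \forall b\, \forall a\, (L(d,d) \land P(b) \land L(a,a))
The prefix is \forall d \forall b \forall a: 3 universal, 0 existential.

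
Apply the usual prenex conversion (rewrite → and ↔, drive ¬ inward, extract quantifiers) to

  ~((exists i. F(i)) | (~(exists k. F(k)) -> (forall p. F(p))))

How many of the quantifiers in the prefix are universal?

2

Eliminate → and ↔ using ¬ and ∨.
  ~((exists i. F(i)) | ~~(exists k. F(k)) | (forall p. F(p)))
Move each ¬ inward, flipping quantifiers it crosses:
  (forall i. ~F(i)) & (forall k. ~F(k)) & (exists p. ~F(p))
All bound variables are already distinct, so no renaming is needed.
Extract every quantifier outward, since the variables are now distinct and don't occur free across branches:
  forall i. forall k. exists p. (~F(i) & ~F(k) & ~F(p))
The prefix is forall i forall k exists p: 2 universal, 1 existential.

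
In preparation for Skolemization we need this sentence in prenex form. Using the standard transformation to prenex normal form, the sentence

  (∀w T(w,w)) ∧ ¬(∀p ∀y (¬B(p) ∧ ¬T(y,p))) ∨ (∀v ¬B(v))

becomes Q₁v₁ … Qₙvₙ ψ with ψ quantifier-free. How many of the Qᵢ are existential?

2

Push ¬ through the quantifiers and connectives to reach negation normal form:
  (∀w T(w,w)) ∧ (∃p ∃y (B(p) ∨ T(y,p))) ∨ (∀v ¬B(v))
Pull the quantifiers to the front (each side's bound variable is not free in the other side):
  ∀w ∃p ∃y ∀v (T(w,w) ∧ (B(p) ∨ T(y,p)) ∨ ¬B(v))
The prefix is ∀w ∃p ∃y ∀v: 2 universal, 2 existential.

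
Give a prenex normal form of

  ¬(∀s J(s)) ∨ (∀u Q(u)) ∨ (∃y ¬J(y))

∃s ∀u ∃y (¬J(s) ∨ Q(u) ∨ ¬J(y))

Drive negations inward (¬∀x A ≡ ∃x ¬A, ¬∃x A ≡ ∀x ¬A, De Morgan for ∧/∨):
  (∃s ¬J(s)) ∨ (∀u Q(u)) ∨ (∃y ¬J(y))
All bound variables are already distinct, so no renaming is needed.
Extract every quantifier outward, since the variables are now distinct and don't occur free across branches:
  ∃s ∀u ∃y (¬J(s) ∨ Q(u) ∨ ¬J(y))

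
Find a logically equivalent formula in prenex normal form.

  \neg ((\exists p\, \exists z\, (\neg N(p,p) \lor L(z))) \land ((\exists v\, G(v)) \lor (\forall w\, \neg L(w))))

Drive negations inward (¬∀x A ≡ ∃x ¬A, ¬∃x A ≡ ∀x ¬A, De Morgan for ∧/∨):
  (\forall p\, \forall z\, (N(p,p) \land \neg L(z))) \lor (\forall v\, \neg G(v)) \land (\exists w\, L(w))
All bound variables are already distinct, so no renaming is needed.
Finally move all quantifiers to the prefix:
  \forall p\, \forall z\, \forall v\, \exists w\, (N(p,p) \land \neg L(z) \lor \neg G(v) \land L(w))

\forall p\, \forall z\, \forall v\, \exists w\, (N(p,p) \land \neg L(z) \lor \neg G(v) \land L(w))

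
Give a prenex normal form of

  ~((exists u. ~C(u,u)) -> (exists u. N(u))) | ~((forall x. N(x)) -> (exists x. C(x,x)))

exists u. forall w. forall x. forall w1. (~C(u,u) & ~N(w) | N(x) & ~C(w1,w1))

First replace A → B with ¬A ∨ B.
  ~(~(exists u. ~C(u,u)) | (exists u. N(u))) | ~(~(forall x. N(x)) | (exists x. C(x,x)))
Drive negations inward (¬∀x A ≡ ∃x ¬A, ¬∃x A ≡ ∀x ¬A, De Morgan for ∧/∨):
  (exists u. ~C(u,u)) & (forall u. ~N(u)) | (forall x. N(x)) & (forall x. ~C(x,x))
Rename bound variables to avoid capture: u↦w, x↦w1.
  (exists u. ~C(u,u)) & (forall w. ~N(w)) | (forall x. N(x)) & (forall w1. ~C(w1,w1))
Finally move all quantifiers to the prefix:
  exists u. forall w. forall x. forall w1. (~C(u,u) & ~N(w) | N(x) & ~C(w1,w1))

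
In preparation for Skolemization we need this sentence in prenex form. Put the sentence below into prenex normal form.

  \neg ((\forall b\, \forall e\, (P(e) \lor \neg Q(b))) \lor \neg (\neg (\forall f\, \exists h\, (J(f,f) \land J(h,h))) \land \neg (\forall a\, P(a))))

\exists b\, \exists e\, \exists f\, \forall h\, \exists a\, (\neg P(e) \land Q(b) \land (\neg J(f,f) \lor \neg J(h,h)) \land \neg P(a))

Drive negations inward (¬∀x A ≡ ∃x ¬A, ¬∃x A ≡ ∀x ¬A, De Morgan for ∧/∨):
  (\exists b\, \exists e\, (\neg P(e) \land Q(b))) \land (\exists f\, \forall h\, (\neg J(f,f) \lor \neg J(h,h))) \land (\exists a\, \neg P(a))
All bound variables are already distinct, so no renaming is needed.
Extract every quantifier outward, since the variables are now distinct and don't occur free across branches:
  \exists b\, \exists e\, \exists f\, \forall h\, \exists a\, (\neg P(e) \land Q(b) \land (\neg J(f,f) \lor \neg J(h,h)) \land \neg P(a))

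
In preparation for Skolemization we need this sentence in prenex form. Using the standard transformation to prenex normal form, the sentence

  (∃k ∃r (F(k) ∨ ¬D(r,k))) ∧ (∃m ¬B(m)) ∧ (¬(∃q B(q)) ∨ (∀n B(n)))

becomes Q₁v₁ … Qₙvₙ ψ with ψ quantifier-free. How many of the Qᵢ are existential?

Drive negations inward (¬∀x A ≡ ∃x ¬A, ¬∃x A ≡ ∀x ¬A, De Morgan for ∧/∨):
  (∃k ∃r (F(k) ∨ ¬D(r,k))) ∧ (∃m ¬B(m)) ∧ ((∀q ¬B(q)) ∨ (∀n B(n)))
Extract every quantifier outward, since the variables are now distinct and don't occur free across branches:
  ∃k ∃r ∃m ∀q ∀n ((F(k) ∨ ¬D(r,k)) ∧ ¬B(m) ∧ (¬B(q) ∨ B(n)))
The prefix is ∃k ∃r ∃m ∀q ∀n: 2 universal, 3 existential.

3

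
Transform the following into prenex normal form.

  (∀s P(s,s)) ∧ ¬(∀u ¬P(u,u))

∀s ∃u (P(s,s) ∧ P(u,u))

Move each ¬ inward, flipping quantifiers it crosses:
  (∀s P(s,s)) ∧ (∃u P(u,u))
All bound variables are already distinct, so no renaming is needed.
Pull the quantifiers to the front (each side's bound variable is not free in the other side):
  ∀s ∃u (P(s,s) ∧ P(u,u))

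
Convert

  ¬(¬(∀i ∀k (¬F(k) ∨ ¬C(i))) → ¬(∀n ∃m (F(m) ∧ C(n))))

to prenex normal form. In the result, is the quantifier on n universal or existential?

universal

Rewrite implications/biconditionals: A → B as ¬A ∨ B.
  ¬(¬¬(∀i ∀k (¬F(k) ∨ ¬C(i))) ∨ ¬(∀n ∃m (F(m) ∧ C(n))))
Drive negations inward (¬∀x A ≡ ∃x ¬A, ¬∃x A ≡ ∀x ¬A, De Morgan for ∧/∨):
  (∃i ∃k (F(k) ∧ C(i))) ∧ (∀n ∃m (F(m) ∧ C(n)))
All bound variables are already distinct, so no renaming is needed.
Finally move all quantifiers to the prefix:
  ∃i ∃k ∀n ∃m (F(k) ∧ C(i) ∧ F(m) ∧ C(n))
The quantifier ∀n sits under an even number of negations (counting the antecedent side of each →), so it remains universal.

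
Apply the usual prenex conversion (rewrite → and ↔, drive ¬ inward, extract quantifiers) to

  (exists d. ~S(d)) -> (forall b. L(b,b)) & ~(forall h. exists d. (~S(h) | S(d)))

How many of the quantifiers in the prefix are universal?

3

First replace A → B with ¬A ∨ B.
  ~(exists d. ~S(d)) | (forall b. L(b,b)) & ~(forall h. exists d. (~S(h) | S(d)))
Drive negations inward (¬∀x A ≡ ∃x ¬A, ¬∃x A ≡ ∀x ¬A, De Morgan for ∧/∨):
  (forall d. S(d)) | (forall b. L(b,b)) & (exists h. forall d. (S(h) & ~S(d)))
Rename bound variables to avoid capture: d↦v.
  (forall d. S(d)) | (forall b. L(b,b)) & (exists h. forall v. (S(h) & ~S(v)))
Extract every quantifier outward, since the variables are now distinct and don't occur free across branches:
  forall d. forall b. exists h. forall v. (S(d) | L(b,b) & S(h) & ~S(v))
The prefix is forall d forall b exists h forall v: 3 universal, 1 existential.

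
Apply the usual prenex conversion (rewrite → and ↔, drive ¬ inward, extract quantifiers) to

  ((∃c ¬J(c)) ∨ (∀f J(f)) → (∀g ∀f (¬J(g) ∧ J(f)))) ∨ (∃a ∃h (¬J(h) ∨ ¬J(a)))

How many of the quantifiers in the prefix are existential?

3

Eliminate → and ↔ using ¬ and ∨.
  ¬((∃c ¬J(c)) ∨ (∀f J(f))) ∨ (∀g ∀f (¬J(g) ∧ J(f))) ∨ (∃a ∃h (¬J(h) ∨ ¬J(a)))
Move each ¬ inward, flipping quantifiers it crosses:
  (∀c J(c)) ∧ (∃f ¬J(f)) ∨ (∀g ∀f (¬J(g) ∧ J(f))) ∨ (∃a ∃h (¬J(h) ∨ ¬J(a)))
Rename bound variables to avoid capture: f↦w1.
  (∀c J(c)) ∧ (∃f ¬J(f)) ∨ (∀g ∀w1 (¬J(g) ∧ J(w1))) ∨ (∃a ∃h (¬J(h) ∨ ¬J(a)))
Extract every quantifier outward, since the variables are now distinct and don't occur free across branches:
  ∀c ∃f ∀g ∀w1 ∃a ∃h (J(c) ∧ ¬J(f) ∨ ¬J(g) ∧ J(w1) ∨ ¬J(h) ∨ ¬J(a))
The prefix is ∀c ∃f ∀g ∀w1 ∃a ∃h: 3 universal, 3 existential.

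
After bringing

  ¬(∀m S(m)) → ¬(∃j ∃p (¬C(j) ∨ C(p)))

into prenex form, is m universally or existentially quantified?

First replace A → B with ¬A ∨ B.
  ¬¬(∀m S(m)) ∨ ¬(∃j ∃p (¬C(j) ∨ C(p)))
Drive negations inward (¬∀x A ≡ ∃x ¬A, ¬∃x A ≡ ∀x ¬A, De Morgan for ∧/∨):
  (∀m S(m)) ∨ (∀j ∀p (C(j) ∧ ¬C(p)))
Pull the quantifiers to the front (each side's bound variable is not free in the other side):
  ∀m ∀j ∀p (S(m) ∨ C(j) ∧ ¬C(p))
The quantifier ∀m sits under an even number of negations (counting the antecedent side of each →), so it remains universal.

universal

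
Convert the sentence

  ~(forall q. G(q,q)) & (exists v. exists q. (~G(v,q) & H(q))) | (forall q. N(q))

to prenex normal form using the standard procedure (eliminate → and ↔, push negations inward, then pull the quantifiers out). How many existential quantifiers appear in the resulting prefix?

3

Move each ¬ inward, flipping quantifiers it crosses:
  (exists q. ~G(q,q)) & (exists v. exists q. (~G(v,q) & H(q))) | (forall q. N(q))
Standardize variables apart so no two quantifiers bind the same name: q↦w, q↦x1.
  (exists q. ~G(q,q)) & (exists v. exists w. (~G(v,w) & H(w))) | (forall x1. N(x1))
Finally move all quantifiers to the prefix:
  exists q. exists v. exists w. forall x1. (~G(q,q) & ~G(v,w) & H(w) | N(x1))
The prefix is exists q exists v exists w forall x1: 1 universal, 3 existential.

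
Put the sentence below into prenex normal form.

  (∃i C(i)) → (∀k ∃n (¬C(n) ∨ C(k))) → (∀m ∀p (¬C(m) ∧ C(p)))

First replace A → B with ¬A ∨ B.
  ¬(∃i C(i)) ∨ ¬(∀k ∃n (¬C(n) ∨ C(k))) ∨ (∀m ∀p (¬C(m) ∧ C(p)))
Drive negations inward (¬∀x A ≡ ∃x ¬A, ¬∃x A ≡ ∀x ¬A, De Morgan for ∧/∨):
  (∀i ¬C(i)) ∨ (∃k ∀n (C(n) ∧ ¬C(k))) ∨ (∀m ∀p (¬C(m) ∧ C(p)))
All bound variables are already distinct, so no renaming is needed.
Finally move all quantifiers to the prefix:
  ∀i ∃k ∀n ∀m ∀p (¬C(i) ∨ C(n) ∧ ¬C(k) ∨ ¬C(m) ∧ C(p))

∀i ∃k ∀n ∀m ∀p (¬C(i) ∨ C(n) ∧ ¬C(k) ∨ ¬C(m) ∧ C(p))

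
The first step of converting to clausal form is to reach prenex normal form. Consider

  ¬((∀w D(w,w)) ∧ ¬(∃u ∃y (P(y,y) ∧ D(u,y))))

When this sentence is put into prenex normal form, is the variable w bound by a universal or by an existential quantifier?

Move each ¬ inward, flipping quantifiers it crosses:
  (∃w ¬D(w,w)) ∨ (∃u ∃y (P(y,y) ∧ D(u,y)))
All bound variables are already distinct, so no renaming is needed.
Finally move all quantifiers to the prefix:
  ∃w ∃u ∃y (¬D(w,w) ∨ P(y,y) ∧ D(u,y))
The quantifier ∀w sits under an odd number of negations, so it flips to ∃w.

existential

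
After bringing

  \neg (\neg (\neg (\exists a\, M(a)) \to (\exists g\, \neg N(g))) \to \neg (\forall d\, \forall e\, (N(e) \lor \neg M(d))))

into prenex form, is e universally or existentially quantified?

universal

Eliminate → and ↔ using ¬ and ∨.
  \neg (\neg \neg (\neg \neg (\exists a\, M(a)) \lor (\exists g\, \neg N(g))) \lor \neg (\forall d\, \forall e\, (N(e) \lor \neg M(d))))
Drive negations inward (¬∀x A ≡ ∃x ¬A, ¬∃x A ≡ ∀x ¬A, De Morgan for ∧/∨):
  (\forall a\, \neg M(a)) \land (\forall g\, N(g)) \land (\forall d\, \forall e\, (N(e) \lor \neg M(d)))
All bound variables are already distinct, so no renaming is needed.
Pull the quantifiers to the front (each side's bound variable is not free in the other side):
  \forall a\, \forall g\, \forall d\, \forall e\, (\neg M(a) \land N(g) \land (N(e) \lor \neg M(d)))
The quantifier \forall e sits under an even number of negations (counting the antecedent side of each →), so it remains universal.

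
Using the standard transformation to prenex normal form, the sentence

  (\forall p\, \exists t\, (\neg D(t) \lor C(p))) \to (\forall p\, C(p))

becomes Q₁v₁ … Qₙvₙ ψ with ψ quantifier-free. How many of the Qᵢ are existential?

First replace A → B with ¬A ∨ B.
  \neg (\forall p\, \exists t\, (\neg D(t) \lor C(p))) \lor (\forall p\, C(p))
Push ¬ through the quantifiers and connectives to reach negation normal form:
  (\exists p\, \forall t\, (D(t) \land \neg C(p))) \lor (\forall p\, C(p))
Give each quantifier a distinct variable: p↦y1.
  (\exists p\, \forall t\, (D(t) \land \neg C(p))) \lor (\forall y1\, C(y1))
Finally move all quantifiers to the prefix:
  \exists p\, \forall t\, \forall y1\, (D(t) \land \neg C(p) \lor C(y1))
The prefix is \exists p \forall t \forall y1: 2 universal, 1 existential.

1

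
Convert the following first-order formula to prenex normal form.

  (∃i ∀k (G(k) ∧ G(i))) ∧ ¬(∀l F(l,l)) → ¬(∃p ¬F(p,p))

Rewrite implications/biconditionals: A → B as ¬A ∨ B.
  ¬((∃i ∀k (G(k) ∧ G(i))) ∧ ¬(∀l F(l,l))) ∨ ¬(∃p ¬F(p,p))
Move each ¬ inward, flipping quantifiers it crosses:
  (∀i ∃k (¬G(k) ∨ ¬G(i))) ∨ (∀l F(l,l)) ∨ (∀p F(p,p))
All bound variables are already distinct, so no renaming is needed.
Extract every quantifier outward, since the variables are now distinct and don't occur free across branches:
  ∀i ∃k ∀l ∀p (¬G(k) ∨ ¬G(i) ∨ F(l,l) ∨ F(p,p))

∀i ∃k ∀l ∀p (¬G(k) ∨ ¬G(i) ∨ F(l,l) ∨ F(p,p))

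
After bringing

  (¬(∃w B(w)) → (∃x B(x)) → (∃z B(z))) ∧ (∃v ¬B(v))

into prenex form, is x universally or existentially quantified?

universal

First replace A → B with ¬A ∨ B.
  (¬¬(∃w B(w)) ∨ ¬(∃x B(x)) ∨ (∃z B(z))) ∧ (∃v ¬B(v))
Move each ¬ inward, flipping quantifiers it crosses:
  ((∃w B(w)) ∨ (∀x ¬B(x)) ∨ (∃z B(z))) ∧ (∃v ¬B(v))
All bound variables are already distinct, so no renaming is needed.
Extract every quantifier outward, since the variables are now distinct and don't occur free across branches:
  ∃w ∀x ∃z ∃v ((B(w) ∨ ¬B(x) ∨ B(z)) ∧ ¬B(v))
The quantifier ∃x sits under an odd number of negations (counting the antecedent side of each →), so it flips to ∀x.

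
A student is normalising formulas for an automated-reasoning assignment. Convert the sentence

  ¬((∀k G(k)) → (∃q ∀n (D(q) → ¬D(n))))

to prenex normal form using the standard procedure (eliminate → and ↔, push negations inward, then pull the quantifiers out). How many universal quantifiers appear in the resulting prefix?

Eliminate → and ↔ using ¬ and ∨.
  ¬(¬(∀k G(k)) ∨ (∃q ∀n (¬D(q) ∨ ¬D(n))))
Drive negations inward (¬∀x A ≡ ∃x ¬A, ¬∃x A ≡ ∀x ¬A, De Morgan for ∧/∨):
  (∀k G(k)) ∧ (∀q ∃n (D(q) ∧ D(n)))
Pull the quantifiers to the front (each side's bound variable is not free in the other side):
  ∀k ∀q ∃n (G(k) ∧ D(q) ∧ D(n))
The prefix is ∀k ∀q ∃n: 2 universal, 1 existential.

2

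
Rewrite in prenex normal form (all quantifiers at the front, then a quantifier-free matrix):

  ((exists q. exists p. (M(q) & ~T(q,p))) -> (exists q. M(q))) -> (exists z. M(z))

Eliminate → and ↔ using ¬ and ∨.
  ~(~(exists q. exists p. (M(q) & ~T(q,p))) | (exists q. M(q))) | (exists z. M(z))
Push ¬ through the quantifiers and connectives to reach negation normal form:
  (exists q. exists p. (M(q) & ~T(q,p))) & (forall q. ~M(q)) | (exists z. M(z))
Rename bound variables to avoid capture: q↦y1.
  (exists q. exists p. (M(q) & ~T(q,p))) & (forall y1. ~M(y1)) | (exists z. M(z))
Finally move all quantifiers to the prefix:
  exists q. exists p. forall y1. exists z. (M(q) & ~T(q,p) & ~M(y1) | M(z))

exists q. exists p. forall y1. exists z. (M(q) & ~T(q,p) & ~M(y1) | M(z))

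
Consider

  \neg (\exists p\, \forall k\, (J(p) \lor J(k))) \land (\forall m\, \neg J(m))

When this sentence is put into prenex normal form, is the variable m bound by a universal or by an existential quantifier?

Drive negations inward (¬∀x A ≡ ∃x ¬A, ¬∃x A ≡ ∀x ¬A, De Morgan for ∧/∨):
  (\forall p\, \exists k\, (\neg J(p) \land \neg J(k))) \land (\forall m\, \neg J(m))
All bound variables are already distinct, so no renaming is needed.
Pull the quantifiers to the front (each side's bound variable is not free in the other side):
  \forall p\, \exists k\, \forall m\, (\neg J(p) \land \neg J(k) \land \neg J(m))
The quantifier \forall m sits under an even number of negations, so it remains universal.

universal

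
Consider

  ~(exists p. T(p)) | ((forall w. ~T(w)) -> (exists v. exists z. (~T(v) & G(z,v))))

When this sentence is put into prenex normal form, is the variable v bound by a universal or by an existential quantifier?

existential

Rewrite implications/biconditionals: A → B as ¬A ∨ B.
  ~(exists p. T(p)) | ~(forall w. ~T(w)) | (exists v. exists z. (~T(v) & G(z,v)))
Push ¬ through the quantifiers and connectives to reach negation normal form:
  (forall p. ~T(p)) | (exists w. T(w)) | (exists v. exists z. (~T(v) & G(z,v)))
All bound variables are already distinct, so no renaming is needed.
Pull the quantifiers to the front (each side's bound variable is not free in the other side):
  forall p. exists w. exists v. exists z. (~T(p) | T(w) | ~T(v) & G(z,v))
The quantifier exists v sits under an even number of negations (counting the antecedent side of each →), so it remains existential.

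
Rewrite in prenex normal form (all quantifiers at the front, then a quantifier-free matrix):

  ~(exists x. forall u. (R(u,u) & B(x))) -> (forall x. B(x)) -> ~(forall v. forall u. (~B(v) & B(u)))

exists x. forall u. exists y1. exists v. exists z1. (R(u,u) & B(x) | ~B(y1) | B(v) | ~B(z1))

Eliminate → and ↔ using ¬ and ∨.
  ~~(exists x. forall u. (R(u,u) & B(x))) | ~(forall x. B(x)) | ~(forall v. forall u. (~B(v) & B(u)))
Push ¬ through the quantifiers and connectives to reach negation normal form:
  (exists x. forall u. (R(u,u) & B(x))) | (exists x. ~B(x)) | (exists v. exists u. (B(v) | ~B(u)))
Rename bound variables to avoid capture: x↦y1, u↦z1.
  (exists x. forall u. (R(u,u) & B(x))) | (exists y1. ~B(y1)) | (exists v. exists z1. (B(v) | ~B(z1)))
Extract every quantifier outward, since the variables are now distinct and don't occur free across branches:
  exists x. forall u. exists y1. exists v. exists z1. (R(u,u) & B(x) | ~B(y1) | B(v) | ~B(z1))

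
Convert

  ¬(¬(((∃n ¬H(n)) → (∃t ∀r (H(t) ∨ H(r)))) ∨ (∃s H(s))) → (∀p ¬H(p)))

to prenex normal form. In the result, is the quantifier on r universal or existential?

Rewrite implications/biconditionals: A → B as ¬A ∨ B.
  ¬(¬¬(¬(∃n ¬H(n)) ∨ (∃t ∀r (H(t) ∨ H(r))) ∨ (∃s H(s))) ∨ (∀p ¬H(p)))
Move each ¬ inward, flipping quantifiers it crosses:
  (∃n ¬H(n)) ∧ (∀t ∃r (¬H(t) ∧ ¬H(r))) ∧ (∀s ¬H(s)) ∧ (∃p H(p))
All bound variables are already distinct, so no renaming is needed.
Pull the quantifiers to the front (each side's bound variable is not free in the other side):
  ∃n ∀t ∃r ∀s ∃p (¬H(n) ∧ ¬H(t) ∧ ¬H(r) ∧ ¬H(s) ∧ H(p))
The quantifier ∀r sits under an odd number of negations (counting the antecedent side of each →), so it flips to ∃r.

existential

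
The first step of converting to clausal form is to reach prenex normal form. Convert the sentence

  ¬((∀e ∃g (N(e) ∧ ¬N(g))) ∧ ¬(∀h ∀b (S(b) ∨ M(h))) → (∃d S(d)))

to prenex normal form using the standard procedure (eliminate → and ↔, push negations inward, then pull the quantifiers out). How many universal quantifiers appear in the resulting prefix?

2

First replace A → B with ¬A ∨ B.
  ¬(¬((∀e ∃g (N(e) ∧ ¬N(g))) ∧ ¬(∀h ∀b (S(b) ∨ M(h)))) ∨ (∃d S(d)))
Move each ¬ inward, flipping quantifiers it crosses:
  (∀e ∃g (N(e) ∧ ¬N(g))) ∧ (∃h ∃b (¬S(b) ∧ ¬M(h))) ∧ (∀d ¬S(d))
Finally move all quantifiers to the prefix:
  ∀e ∃g ∃h ∃b ∀d (N(e) ∧ ¬N(g) ∧ ¬S(b) ∧ ¬M(h) ∧ ¬S(d))
The prefix is ∀e ∃g ∃h ∃b ∀d: 2 universal, 3 existential.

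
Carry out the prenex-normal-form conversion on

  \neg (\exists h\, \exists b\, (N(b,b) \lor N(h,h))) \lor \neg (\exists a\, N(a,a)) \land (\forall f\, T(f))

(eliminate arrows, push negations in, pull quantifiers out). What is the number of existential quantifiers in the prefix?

0

Move each ¬ inward, flipping quantifiers it crosses:
  (\forall h\, \forall b\, (\neg N(b,b) \land \neg N(h,h))) \lor (\forall a\, \neg N(a,a)) \land (\forall f\, T(f))
All bound variables are already distinct, so no renaming is needed.
Finally move all quantifiers to the prefix:
  \forall h\, \forall b\, \forall a\, \forall f\, (\neg N(b,b) \land \neg N(h,h) \lor \neg N(a,a) \land T(f))
The prefix is \forall h \forall b \forall a \forall f: 4 universal, 0 existential.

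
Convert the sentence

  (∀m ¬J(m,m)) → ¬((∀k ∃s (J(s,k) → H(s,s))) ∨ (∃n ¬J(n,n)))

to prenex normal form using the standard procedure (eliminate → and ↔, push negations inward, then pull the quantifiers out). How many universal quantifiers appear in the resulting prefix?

Rewrite implications/biconditionals: A → B as ¬A ∨ B.
  ¬(∀m ¬J(m,m)) ∨ ¬((∀k ∃s (¬J(s,k) ∨ H(s,s))) ∨ (∃n ¬J(n,n)))
Move each ¬ inward, flipping quantifiers it crosses:
  (∃m J(m,m)) ∨ (∃k ∀s (J(s,k) ∧ ¬H(s,s))) ∧ (∀n J(n,n))
All bound variables are already distinct, so no renaming is needed.
Extract every quantifier outward, since the variables are now distinct and don't occur free across branches:
  ∃m ∃k ∀s ∀n (J(m,m) ∨ J(s,k) ∧ ¬H(s,s) ∧ J(n,n))
The prefix is ∃m ∃k ∀s ∀n: 2 universal, 2 existential.

2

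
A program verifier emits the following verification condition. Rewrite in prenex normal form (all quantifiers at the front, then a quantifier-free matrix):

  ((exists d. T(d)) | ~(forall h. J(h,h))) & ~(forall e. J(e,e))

exists d. exists h. exists e. ((T(d) | ~J(h,h)) & ~J(e,e))

Move each ¬ inward, flipping quantifiers it crosses:
  ((exists d. T(d)) | (exists h. ~J(h,h))) & (exists e. ~J(e,e))
All bound variables are already distinct, so no renaming is needed.
Finally move all quantifiers to the prefix:
  exists d. exists h. exists e. ((T(d) | ~J(h,h)) & ~J(e,e))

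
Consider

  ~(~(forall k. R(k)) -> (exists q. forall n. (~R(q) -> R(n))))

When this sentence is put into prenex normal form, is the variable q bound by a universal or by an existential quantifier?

Rewrite implications/biconditionals: A → B as ¬A ∨ B.
  ~(~~(forall k. R(k)) | (exists q. forall n. (~~R(q) | R(n))))
Drive negations inward (¬∀x A ≡ ∃x ¬A, ¬∃x A ≡ ∀x ¬A, De Morgan for ∧/∨):
  (exists k. ~R(k)) & (forall q. exists n. (~R(q) & ~R(n)))
All bound variables are already distinct, so no renaming is needed.
Extract every quantifier outward, since the variables are now distinct and don't occur free across branches:
  exists k. forall q. exists n. (~R(k) & ~R(q) & ~R(n))
The quantifier exists q sits under an odd number of negations (counting the antecedent side of each →), so it flips to forall q.

universal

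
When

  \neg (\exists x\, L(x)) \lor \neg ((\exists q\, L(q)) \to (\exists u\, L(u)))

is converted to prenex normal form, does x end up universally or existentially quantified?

universal

Rewrite implications/biconditionals: A → B as ¬A ∨ B.
  \neg (\exists x\, L(x)) \lor \neg (\neg (\exists q\, L(q)) \lor (\exists u\, L(u)))
Move each ¬ inward, flipping quantifiers it crosses:
  (\forall x\, \neg L(x)) \lor (\exists q\, L(q)) \land (\forall u\, \neg L(u))
All bound variables are already distinct, so no renaming is needed.
Extract every quantifier outward, since the variables are now distinct and don't occur free across branches:
  \forall x\, \exists q\, \forall u\, (\neg L(x) \lor L(q) \land \neg L(u))
The quantifier \exists x sits under an odd number of negations (counting the antecedent side of each →), so it flips to \forall x.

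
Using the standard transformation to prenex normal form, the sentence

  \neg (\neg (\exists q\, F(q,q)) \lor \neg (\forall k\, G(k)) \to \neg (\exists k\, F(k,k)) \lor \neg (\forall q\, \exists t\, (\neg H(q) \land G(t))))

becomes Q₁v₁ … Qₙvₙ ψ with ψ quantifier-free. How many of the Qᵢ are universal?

Eliminate → and ↔ using ¬ and ∨.
  \neg (\neg (\neg (\exists q\, F(q,q)) \lor \neg (\forall k\, G(k))) \lor \neg (\exists k\, F(k,k)) \lor \neg (\forall q\, \exists t\, (\neg H(q) \land G(t))))
Drive negations inward (¬∀x A ≡ ∃x ¬A, ¬∃x A ≡ ∀x ¬A, De Morgan for ∧/∨):
  ((\forall q\, \neg F(q,q)) \lor (\exists k\, \neg G(k))) \land (\exists k\, F(k,k)) \land (\forall q\, \exists t\, (\neg H(q) \land G(t)))
Standardize variables apart so no two quantifiers bind the same name: k↦z, q↦b.
  ((\forall q\, \neg F(q,q)) \lor (\exists k\, \neg G(k))) \land (\exists z\, F(z,z)) \land (\forall b\, \exists t\, (\neg H(b) \land G(t)))
Finally move all quantifiers to the prefix:
  \forall q\, \exists k\, \exists z\, \forall b\, \exists t\, ((\neg F(q,q) \lor \neg G(k)) \land F(z,z) \land \neg H(b) \land G(t))
The prefix is \forall q \exists k \exists z \forall b \exists t: 2 universal, 3 existential.

2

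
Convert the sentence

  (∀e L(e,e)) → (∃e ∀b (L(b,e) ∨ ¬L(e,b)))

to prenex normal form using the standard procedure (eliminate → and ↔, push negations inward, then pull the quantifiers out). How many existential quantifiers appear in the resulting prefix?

2

First replace A → B with ¬A ∨ B.
  ¬(∀e L(e,e)) ∨ (∃e ∀b (L(b,e) ∨ ¬L(e,b)))
Move each ¬ inward, flipping quantifiers it crosses:
  (∃e ¬L(e,e)) ∨ (∃e ∀b (L(b,e) ∨ ¬L(e,b)))
Rename bound variables to avoid capture: e↦u.
  (∃e ¬L(e,e)) ∨ (∃u ∀b (L(b,u) ∨ ¬L(u,b)))
Pull the quantifiers to the front (each side's bound variable is not free in the other side):
  ∃e ∃u ∀b (¬L(e,e) ∨ L(b,u) ∨ ¬L(u,b))
The prefix is ∃e ∃u ∀b: 1 universal, 2 existential.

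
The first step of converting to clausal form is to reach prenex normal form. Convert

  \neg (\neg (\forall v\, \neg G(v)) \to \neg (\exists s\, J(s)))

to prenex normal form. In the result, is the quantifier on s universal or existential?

Eliminate → and ↔ using ¬ and ∨.
  \neg (\neg \neg (\forall v\, \neg G(v)) \lor \neg (\exists s\, J(s)))
Move each ¬ inward, flipping quantifiers it crosses:
  (\exists v\, G(v)) \land (\exists s\, J(s))
Extract every quantifier outward, since the variables are now distinct and don't occur free across branches:
  \exists v\, \exists s\, (G(v) \land J(s))
The quantifier \exists s sits under an even number of negations (counting the antecedent side of each →), so it remains existential.

existential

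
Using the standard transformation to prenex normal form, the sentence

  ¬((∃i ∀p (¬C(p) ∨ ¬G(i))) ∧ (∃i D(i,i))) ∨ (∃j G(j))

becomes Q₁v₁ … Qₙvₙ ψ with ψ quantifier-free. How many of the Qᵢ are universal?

Drive negations inward (¬∀x A ≡ ∃x ¬A, ¬∃x A ≡ ∀x ¬A, De Morgan for ∧/∨):
  (∀i ∃p (C(p) ∧ G(i))) ∨ (∀i ¬D(i,i)) ∨ (∃j G(j))
Rename bound variables to avoid capture: i↦y.
  (∀i ∃p (C(p) ∧ G(i))) ∨ (∀y ¬D(y,y)) ∨ (∃j G(j))
Finally move all quantifiers to the prefix:
  ∀i ∃p ∀y ∃j (C(p) ∧ G(i) ∨ ¬D(y,y) ∨ G(j))
The prefix is ∀i ∃p ∀y ∃j: 2 universal, 2 existential.

2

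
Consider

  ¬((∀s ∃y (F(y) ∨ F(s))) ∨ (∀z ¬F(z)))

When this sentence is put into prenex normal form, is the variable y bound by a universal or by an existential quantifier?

Push ¬ through the quantifiers and connectives to reach negation normal form:
  (∃s ∀y (¬F(y) ∧ ¬F(s))) ∧ (∃z F(z))
Finally move all quantifiers to the prefix:
  ∃s ∀y ∃z (¬F(y) ∧ ¬F(s) ∧ F(z))
The quantifier ∃y sits under an odd number of negations, so it flips to ∀y.

universal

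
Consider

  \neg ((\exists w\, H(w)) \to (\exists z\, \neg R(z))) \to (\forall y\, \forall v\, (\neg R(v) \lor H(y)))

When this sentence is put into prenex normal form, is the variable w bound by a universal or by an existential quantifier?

Eliminate → and ↔ using ¬ and ∨.
  \neg \neg (\neg (\exists w\, H(w)) \lor (\exists z\, \neg R(z))) \lor (\forall y\, \forall v\, (\neg R(v) \lor H(y)))
Push ¬ through the quantifiers and connectives to reach negation normal form:
  (\forall w\, \neg H(w)) \lor (\exists z\, \neg R(z)) \lor (\forall y\, \forall v\, (\neg R(v) \lor H(y)))
All bound variables are already distinct, so no renaming is needed.
Pull the quantifiers to the front (each side's bound variable is not free in the other side):
  \forall w\, \exists z\, \forall y\, \forall v\, (\neg H(w) \lor \neg R(z) \lor \neg R(v) \lor H(y))
The quantifier \exists w sits under an odd number of negations (counting the antecedent side of each →), so it flips to \forall w.

universal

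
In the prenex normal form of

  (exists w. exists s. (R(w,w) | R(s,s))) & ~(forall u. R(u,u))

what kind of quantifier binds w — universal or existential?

existential

Move each ¬ inward, flipping quantifiers it crosses:
  (exists w. exists s. (R(w,w) | R(s,s))) & (exists u. ~R(u,u))
Extract every quantifier outward, since the variables are now distinct and don't occur free across branches:
  exists w. exists s. exists u. ((R(w,w) | R(s,s)) & ~R(u,u))
The quantifier exists w sits under an even number of negations, so it remains existential.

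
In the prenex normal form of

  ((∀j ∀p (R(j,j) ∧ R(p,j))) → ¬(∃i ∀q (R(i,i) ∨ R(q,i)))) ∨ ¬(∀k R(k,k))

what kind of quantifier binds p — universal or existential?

Rewrite implications/biconditionals: A → B as ¬A ∨ B.
  ¬(∀j ∀p (R(j,j) ∧ R(p,j))) ∨ ¬(∃i ∀q (R(i,i) ∨ R(q,i))) ∨ ¬(∀k R(k,k))
Push ¬ through the quantifiers and connectives to reach negation normal form:
  (∃j ∃p (¬R(j,j) ∨ ¬R(p,j))) ∨ (∀i ∃q (¬R(i,i) ∧ ¬R(q,i))) ∨ (∃k ¬R(k,k))
All bound variables are already distinct, so no renaming is needed.
Pull the quantifiers to the front (each side's bound variable is not free in the other side):
  ∃j ∃p ∀i ∃q ∃k (¬R(j,j) ∨ ¬R(p,j) ∨ ¬R(i,i) ∧ ¬R(q,i) ∨ ¬R(k,k))
The quantifier ∀p sits under an odd number of negations (counting the antecedent side of each →), so it flips to ∃p.

existential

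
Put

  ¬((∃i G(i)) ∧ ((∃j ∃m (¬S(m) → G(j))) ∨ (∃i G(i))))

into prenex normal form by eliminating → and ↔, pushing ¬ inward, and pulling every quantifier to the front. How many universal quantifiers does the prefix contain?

Eliminate → and ↔ using ¬ and ∨.
  ¬((∃i G(i)) ∧ ((∃j ∃m (¬¬S(m) ∨ G(j))) ∨ (∃i G(i))))
Push ¬ through the quantifiers and connectives to reach negation normal form:
  (∀i ¬G(i)) ∨ (∀j ∀m (¬S(m) ∧ ¬G(j))) ∧ (∀i ¬G(i))
Standardize variables apart so no two quantifiers bind the same name: i↦z1.
  (∀i ¬G(i)) ∨ (∀j ∀m (¬S(m) ∧ ¬G(j))) ∧ (∀z1 ¬G(z1))
Extract every quantifier outward, since the variables are now distinct and don't occur free across branches:
  ∀i ∀j ∀m ∀z1 (¬G(i) ∨ ¬S(m) ∧ ¬G(j) ∧ ¬G(z1))
The prefix is ∀i ∀j ∀m ∀z1: 4 universal, 0 existential.

4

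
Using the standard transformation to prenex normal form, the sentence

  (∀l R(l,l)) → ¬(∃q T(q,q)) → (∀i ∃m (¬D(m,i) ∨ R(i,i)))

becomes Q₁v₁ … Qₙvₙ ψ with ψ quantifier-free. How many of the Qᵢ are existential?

Rewrite implications/biconditionals: A → B as ¬A ∨ B.
  ¬(∀l R(l,l)) ∨ ¬¬(∃q T(q,q)) ∨ (∀i ∃m (¬D(m,i) ∨ R(i,i)))
Push ¬ through the quantifiers and connectives to reach negation normal form:
  (∃l ¬R(l,l)) ∨ (∃q T(q,q)) ∨ (∀i ∃m (¬D(m,i) ∨ R(i,i)))
All bound variables are already distinct, so no renaming is needed.
Pull the quantifiers to the front (each side's bound variable is not free in the other side):
  ∃l ∃q ∀i ∃m (¬R(l,l) ∨ T(q,q) ∨ ¬D(m,i) ∨ R(i,i))
The prefix is ∃l ∃q ∀i ∃m: 1 universal, 3 existential.

3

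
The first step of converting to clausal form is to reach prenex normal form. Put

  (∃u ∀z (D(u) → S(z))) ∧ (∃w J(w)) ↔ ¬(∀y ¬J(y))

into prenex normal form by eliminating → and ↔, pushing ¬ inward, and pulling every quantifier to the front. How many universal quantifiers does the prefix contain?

4

Rewrite implications/biconditionals: A → B as ¬A ∨ B; A ↔ B as (¬A ∨ B) ∧ (¬B ∨ A).
  (¬((∃u ∀z (¬D(u) ∨ S(z))) ∧ (∃w J(w))) ∨ ¬(∀y ¬J(y))) ∧ (¬¬(∀y ¬J(y)) ∨ (∃u ∀z (¬D(u) ∨ S(z))) ∧ (∃w J(w)))
Drive negations inward (¬∀x A ≡ ∃x ¬A, ¬∃x A ≡ ∀x ¬A, De Morgan for ∧/∨):
  ((∀u ∃z (D(u) ∧ ¬S(z))) ∨ (∀w ¬J(w)) ∨ (∃y J(y))) ∧ ((∀y ¬J(y)) ∨ (∃u ∀z (¬D(u) ∨ S(z))) ∧ (∃w J(w)))
Give each quantifier a distinct variable: y↦t, u↦s, z↦x, w↦y1.
  ((∀u ∃z (D(u) ∧ ¬S(z))) ∨ (∀w ¬J(w)) ∨ (∃y J(y))) ∧ ((∀t ¬J(t)) ∨ (∃s ∀x (¬D(s) ∨ S(x))) ∧ (∃y1 J(y1)))
Extract every quantifier outward, since the variables are now distinct and don't occur free across branches:
  ∀u ∃z ∀w ∃y ∀t ∃s ∀x ∃y1 ((D(u) ∧ ¬S(z) ∨ ¬J(w) ∨ J(y)) ∧ (¬J(t) ∨ (¬D(s) ∨ S(x)) ∧ J(y1)))
The prefix is ∀u ∃z ∀w ∃y ∀t ∃s ∀x ∃y1: 4 universal, 4 existential.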